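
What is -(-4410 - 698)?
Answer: 5108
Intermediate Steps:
-(-4410 - 698) = -1*(-5108) = 5108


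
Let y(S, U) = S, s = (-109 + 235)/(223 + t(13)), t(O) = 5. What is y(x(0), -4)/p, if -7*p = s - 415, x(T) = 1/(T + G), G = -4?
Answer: -133/31498 ≈ -0.0042225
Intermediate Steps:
s = 21/38 (s = (-109 + 235)/(223 + 5) = 126/228 = 126*(1/228) = 21/38 ≈ 0.55263)
x(T) = 1/(-4 + T) (x(T) = 1/(T - 4) = 1/(-4 + T))
p = 15749/266 (p = -(21/38 - 415)/7 = -1/7*(-15749/38) = 15749/266 ≈ 59.207)
y(x(0), -4)/p = 1/((-4 + 0)*(15749/266)) = (266/15749)/(-4) = -1/4*266/15749 = -133/31498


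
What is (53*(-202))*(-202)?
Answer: 2162612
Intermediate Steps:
(53*(-202))*(-202) = -10706*(-202) = 2162612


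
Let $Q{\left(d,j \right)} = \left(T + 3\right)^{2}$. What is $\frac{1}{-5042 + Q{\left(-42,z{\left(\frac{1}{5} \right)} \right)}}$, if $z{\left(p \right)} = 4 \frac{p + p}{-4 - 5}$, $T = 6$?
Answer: $- \frac{1}{4961} \approx -0.00020157$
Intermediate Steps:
$z{\left(p \right)} = - \frac{8 p}{9}$ ($z{\left(p \right)} = 4 \frac{2 p}{-9} = 4 \cdot 2 p \left(- \frac{1}{9}\right) = 4 \left(- \frac{2 p}{9}\right) = - \frac{8 p}{9}$)
$Q{\left(d,j \right)} = 81$ ($Q{\left(d,j \right)} = \left(6 + 3\right)^{2} = 9^{2} = 81$)
$\frac{1}{-5042 + Q{\left(-42,z{\left(\frac{1}{5} \right)} \right)}} = \frac{1}{-5042 + 81} = \frac{1}{-4961} = - \frac{1}{4961}$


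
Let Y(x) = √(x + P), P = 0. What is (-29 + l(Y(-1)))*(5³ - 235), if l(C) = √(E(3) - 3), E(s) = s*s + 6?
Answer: 3190 - 220*√3 ≈ 2808.9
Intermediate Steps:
E(s) = 6 + s² (E(s) = s² + 6 = 6 + s²)
Y(x) = √x (Y(x) = √(x + 0) = √x)
l(C) = 2*√3 (l(C) = √((6 + 3²) - 3) = √((6 + 9) - 3) = √(15 - 3) = √12 = 2*√3)
(-29 + l(Y(-1)))*(5³ - 235) = (-29 + 2*√3)*(5³ - 235) = (-29 + 2*√3)*(125 - 235) = (-29 + 2*√3)*(-110) = 3190 - 220*√3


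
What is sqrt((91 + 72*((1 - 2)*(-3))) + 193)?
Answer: 10*sqrt(5) ≈ 22.361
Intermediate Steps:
sqrt((91 + 72*((1 - 2)*(-3))) + 193) = sqrt((91 + 72*(-1*(-3))) + 193) = sqrt((91 + 72*3) + 193) = sqrt((91 + 216) + 193) = sqrt(307 + 193) = sqrt(500) = 10*sqrt(5)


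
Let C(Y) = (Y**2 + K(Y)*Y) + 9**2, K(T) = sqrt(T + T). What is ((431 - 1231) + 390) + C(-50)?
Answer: 2171 - 500*I ≈ 2171.0 - 500.0*I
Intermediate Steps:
K(T) = sqrt(2)*sqrt(T) (K(T) = sqrt(2*T) = sqrt(2)*sqrt(T))
C(Y) = 81 + Y**2 + sqrt(2)*Y**(3/2) (C(Y) = (Y**2 + (sqrt(2)*sqrt(Y))*Y) + 9**2 = (Y**2 + sqrt(2)*Y**(3/2)) + 81 = 81 + Y**2 + sqrt(2)*Y**(3/2))
((431 - 1231) + 390) + C(-50) = ((431 - 1231) + 390) + (81 + (-50)**2 + sqrt(2)*(-50)**(3/2)) = (-800 + 390) + (81 + 2500 + sqrt(2)*(-250*I*sqrt(2))) = -410 + (81 + 2500 - 500*I) = -410 + (2581 - 500*I) = 2171 - 500*I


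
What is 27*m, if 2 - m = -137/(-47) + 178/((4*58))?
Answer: -247617/5452 ≈ -45.418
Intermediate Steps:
m = -9171/5452 (m = 2 - (-137/(-47) + 178/((4*58))) = 2 - (-137*(-1/47) + 178/232) = 2 - (137/47 + 178*(1/232)) = 2 - (137/47 + 89/116) = 2 - 1*20075/5452 = 2 - 20075/5452 = -9171/5452 ≈ -1.6821)
27*m = 27*(-9171/5452) = -247617/5452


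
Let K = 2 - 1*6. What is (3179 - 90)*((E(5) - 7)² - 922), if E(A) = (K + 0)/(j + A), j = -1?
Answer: -2650362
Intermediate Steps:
K = -4 (K = 2 - 6 = -4)
E(A) = -4/(-1 + A) (E(A) = (-4 + 0)/(-1 + A) = -4/(-1 + A))
(3179 - 90)*((E(5) - 7)² - 922) = (3179 - 90)*((-4/(-1 + 5) - 7)² - 922) = 3089*((-4/4 - 7)² - 922) = 3089*((-4*¼ - 7)² - 922) = 3089*((-1 - 7)² - 922) = 3089*((-8)² - 922) = 3089*(64 - 922) = 3089*(-858) = -2650362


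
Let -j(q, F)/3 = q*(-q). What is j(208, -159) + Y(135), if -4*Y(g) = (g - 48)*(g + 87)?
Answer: 249927/2 ≈ 1.2496e+5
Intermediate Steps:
j(q, F) = 3*q**2 (j(q, F) = -3*q*(-q) = -(-3)*q**2 = 3*q**2)
Y(g) = -(-48 + g)*(87 + g)/4 (Y(g) = -(g - 48)*(g + 87)/4 = -(-48 + g)*(87 + g)/4)
j(208, -159) + Y(135) = 3*208**2 + (1044 - 39/4*135 - 1/4*135**2) = 3*43264 + (1044 - 5265/4 - 1/4*18225) = 129792 + (1044 - 5265/4 - 18225/4) = 129792 - 9657/2 = 249927/2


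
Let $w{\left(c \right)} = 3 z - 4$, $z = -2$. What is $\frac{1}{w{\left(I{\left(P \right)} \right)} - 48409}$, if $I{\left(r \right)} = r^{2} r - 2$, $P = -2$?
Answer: $- \frac{1}{48419} \approx -2.0653 \cdot 10^{-5}$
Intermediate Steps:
$I{\left(r \right)} = -2 + r^{3}$ ($I{\left(r \right)} = r^{3} - 2 = -2 + r^{3}$)
$w{\left(c \right)} = -10$ ($w{\left(c \right)} = 3 \left(-2\right) - 4 = -6 - 4 = -10$)
$\frac{1}{w{\left(I{\left(P \right)} \right)} - 48409} = \frac{1}{-10 - 48409} = \frac{1}{-48419} = - \frac{1}{48419}$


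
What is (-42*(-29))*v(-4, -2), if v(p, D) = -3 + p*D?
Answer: 6090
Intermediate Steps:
v(p, D) = -3 + D*p
(-42*(-29))*v(-4, -2) = (-42*(-29))*(-3 - 2*(-4)) = 1218*(-3 + 8) = 1218*5 = 6090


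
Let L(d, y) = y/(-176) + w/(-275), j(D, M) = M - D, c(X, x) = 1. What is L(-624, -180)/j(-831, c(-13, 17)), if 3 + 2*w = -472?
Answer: 83/36608 ≈ 0.0022673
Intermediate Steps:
w = -475/2 (w = -3/2 + (½)*(-472) = -3/2 - 236 = -475/2 ≈ -237.50)
L(d, y) = 19/22 - y/176 (L(d, y) = y/(-176) - 475/2/(-275) = y*(-1/176) - 475/2*(-1/275) = -y/176 + 19/22 = 19/22 - y/176)
L(-624, -180)/j(-831, c(-13, 17)) = (19/22 - 1/176*(-180))/(1 - 1*(-831)) = (19/22 + 45/44)/(1 + 831) = (83/44)/832 = (83/44)*(1/832) = 83/36608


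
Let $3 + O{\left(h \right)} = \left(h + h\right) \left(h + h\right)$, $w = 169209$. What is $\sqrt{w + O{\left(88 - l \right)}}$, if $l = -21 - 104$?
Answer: $\sqrt{350682} \approx 592.18$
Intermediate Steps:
$l = -125$ ($l = -21 - 104 = -125$)
$O{\left(h \right)} = -3 + 4 h^{2}$ ($O{\left(h \right)} = -3 + \left(h + h\right) \left(h + h\right) = -3 + 2 h 2 h = -3 + 4 h^{2}$)
$\sqrt{w + O{\left(88 - l \right)}} = \sqrt{169209 - \left(3 - 4 \left(88 - -125\right)^{2}\right)} = \sqrt{169209 - \left(3 - 4 \left(88 + 125\right)^{2}\right)} = \sqrt{169209 - \left(3 - 4 \cdot 213^{2}\right)} = \sqrt{169209 + \left(-3 + 4 \cdot 45369\right)} = \sqrt{169209 + \left(-3 + 181476\right)} = \sqrt{169209 + 181473} = \sqrt{350682}$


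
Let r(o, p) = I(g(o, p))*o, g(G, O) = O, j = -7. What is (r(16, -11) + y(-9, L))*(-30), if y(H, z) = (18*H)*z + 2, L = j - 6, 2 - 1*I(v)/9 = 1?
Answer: -67560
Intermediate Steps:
I(v) = 9 (I(v) = 18 - 9*1 = 18 - 9 = 9)
r(o, p) = 9*o
L = -13 (L = -7 - 6 = -13)
y(H, z) = 2 + 18*H*z (y(H, z) = 18*H*z + 2 = 2 + 18*H*z)
(r(16, -11) + y(-9, L))*(-30) = (9*16 + (2 + 18*(-9)*(-13)))*(-30) = (144 + (2 + 2106))*(-30) = (144 + 2108)*(-30) = 2252*(-30) = -67560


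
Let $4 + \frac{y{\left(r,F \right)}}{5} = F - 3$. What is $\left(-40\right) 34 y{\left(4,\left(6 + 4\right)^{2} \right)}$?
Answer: $-632400$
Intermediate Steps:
$y{\left(r,F \right)} = -35 + 5 F$ ($y{\left(r,F \right)} = -20 + 5 \left(F - 3\right) = -20 + 5 \left(-3 + F\right) = -20 + \left(-15 + 5 F\right) = -35 + 5 F$)
$\left(-40\right) 34 y{\left(4,\left(6 + 4\right)^{2} \right)} = \left(-40\right) 34 \left(-35 + 5 \left(6 + 4\right)^{2}\right) = - 1360 \left(-35 + 5 \cdot 10^{2}\right) = - 1360 \left(-35 + 5 \cdot 100\right) = - 1360 \left(-35 + 500\right) = \left(-1360\right) 465 = -632400$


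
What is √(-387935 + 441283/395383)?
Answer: I*√60644818297950826/395383 ≈ 622.84*I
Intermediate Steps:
√(-387935 + 441283/395383) = √(-153382462822/395383) = I*√60644818297950826/395383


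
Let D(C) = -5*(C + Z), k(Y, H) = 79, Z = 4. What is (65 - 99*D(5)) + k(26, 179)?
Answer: 4599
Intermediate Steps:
D(C) = -20 - 5*C (D(C) = -5*(C + 4) = -5*(4 + C) = -20 - 5*C)
(65 - 99*D(5)) + k(26, 179) = (65 - 99*(-20 - 5*5)) + 79 = (65 - 99*(-20 - 25)) + 79 = (65 - 99*(-45)) + 79 = (65 + 4455) + 79 = 4520 + 79 = 4599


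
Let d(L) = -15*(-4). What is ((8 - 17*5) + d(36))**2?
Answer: 289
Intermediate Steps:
d(L) = 60
((8 - 17*5) + d(36))**2 = ((8 - 17*5) + 60)**2 = ((8 - 85) + 60)**2 = (-77 + 60)**2 = (-17)**2 = 289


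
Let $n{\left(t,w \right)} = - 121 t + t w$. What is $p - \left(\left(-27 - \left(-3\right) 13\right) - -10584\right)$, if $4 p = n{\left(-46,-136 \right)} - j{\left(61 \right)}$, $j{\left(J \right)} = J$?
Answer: $- \frac{30623}{4} \approx -7655.8$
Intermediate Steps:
$p = \frac{11761}{4}$ ($p = \frac{- 46 \left(-121 - 136\right) - 61}{4} = \frac{\left(-46\right) \left(-257\right) - 61}{4} = \frac{11822 - 61}{4} = \frac{1}{4} \cdot 11761 = \frac{11761}{4} \approx 2940.3$)
$p - \left(\left(-27 - \left(-3\right) 13\right) - -10584\right) = \frac{11761}{4} - \left(\left(-27 - \left(-3\right) 13\right) - -10584\right) = \frac{11761}{4} - \left(\left(-27 - -39\right) + 10584\right) = \frac{11761}{4} - \left(\left(-27 + 39\right) + 10584\right) = \frac{11761}{4} - \left(12 + 10584\right) = \frac{11761}{4} - 10596 = - \frac{30623}{4}$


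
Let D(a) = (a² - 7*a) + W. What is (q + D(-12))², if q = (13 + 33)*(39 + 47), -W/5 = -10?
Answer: 17926756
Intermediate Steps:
W = 50 (W = -5*(-10) = 50)
D(a) = 50 + a² - 7*a (D(a) = (a² - 7*a) + 50 = 50 + a² - 7*a)
q = 3956 (q = 46*86 = 3956)
(q + D(-12))² = (3956 + (50 + (-12)² - 7*(-12)))² = (3956 + (50 + 144 + 84))² = (3956 + 278)² = 4234² = 17926756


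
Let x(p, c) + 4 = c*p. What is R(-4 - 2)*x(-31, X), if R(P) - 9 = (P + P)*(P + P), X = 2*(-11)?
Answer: 103734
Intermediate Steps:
X = -22
x(p, c) = -4 + c*p
R(P) = 9 + 4*P² (R(P) = 9 + (P + P)*(P + P) = 9 + (2*P)*(2*P) = 9 + 4*P²)
R(-4 - 2)*x(-31, X) = (9 + 4*(-4 - 2)²)*(-4 - 22*(-31)) = (9 + 4*(-6)²)*(-4 + 682) = (9 + 4*36)*678 = (9 + 144)*678 = 153*678 = 103734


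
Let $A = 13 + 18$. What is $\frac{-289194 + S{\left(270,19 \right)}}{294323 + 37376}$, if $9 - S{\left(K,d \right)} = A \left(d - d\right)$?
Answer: $- \frac{289185}{331699} \approx -0.87183$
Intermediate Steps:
$A = 31$
$S{\left(K,d \right)} = 9$ ($S{\left(K,d \right)} = 9 - 31 \left(d - d\right) = 9 - 31 \cdot 0 = 9 - 0 = 9 + 0 = 9$)
$\frac{-289194 + S{\left(270,19 \right)}}{294323 + 37376} = \frac{-289194 + 9}{294323 + 37376} = - \frac{289185}{331699}$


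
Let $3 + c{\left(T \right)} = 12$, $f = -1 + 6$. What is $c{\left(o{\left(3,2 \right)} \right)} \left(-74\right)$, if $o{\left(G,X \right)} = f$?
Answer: $-666$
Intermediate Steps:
$f = 5$
$o{\left(G,X \right)} = 5$
$c{\left(T \right)} = 9$ ($c{\left(T \right)} = -3 + 12 = 9$)
$c{\left(o{\left(3,2 \right)} \right)} \left(-74\right) = 9 \left(-74\right) = -666$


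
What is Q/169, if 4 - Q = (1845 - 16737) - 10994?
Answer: 25890/169 ≈ 153.20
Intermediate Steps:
Q = 25890 (Q = 4 - ((1845 - 16737) - 10994) = 4 - (-14892 - 10994) = 4 - 1*(-25886) = 4 + 25886 = 25890)
Q/169 = 25890/169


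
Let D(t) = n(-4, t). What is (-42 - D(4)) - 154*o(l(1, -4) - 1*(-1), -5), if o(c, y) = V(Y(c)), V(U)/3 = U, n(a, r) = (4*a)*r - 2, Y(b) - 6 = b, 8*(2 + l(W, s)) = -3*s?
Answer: -2979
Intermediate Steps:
l(W, s) = -2 - 3*s/8 (l(W, s) = -2 + (-3*s)/8 = -2 - 3*s/8)
Y(b) = 6 + b
n(a, r) = -2 + 4*a*r (n(a, r) = 4*a*r - 2 = -2 + 4*a*r)
D(t) = -2 - 16*t (D(t) = -2 + 4*(-4)*t = -2 - 16*t)
V(U) = 3*U
o(c, y) = 18 + 3*c (o(c, y) = 3*(6 + c) = 18 + 3*c)
(-42 - D(4)) - 154*o(l(1, -4) - 1*(-1), -5) = (-42 - (-2 - 16*4)) - 154*(18 + 3*((-2 - 3/8*(-4)) - 1*(-1))) = (-42 - (-2 - 64)) - 154*(18 + 3*((-2 + 3/2) + 1)) = (-42 - 1*(-66)) - 154*(18 + 3*(-½ + 1)) = (-42 + 66) - 154*(18 + 3*(½)) = 24 - 154*(18 + 3/2) = 24 - 154*39/2 = 24 - 3003 = -2979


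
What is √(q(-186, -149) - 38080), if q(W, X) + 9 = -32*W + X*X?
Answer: 12*I*√69 ≈ 99.679*I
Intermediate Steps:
q(W, X) = -9 + X² - 32*W (q(W, X) = -9 + (-32*W + X*X) = -9 + (-32*W + X²) = -9 + (X² - 32*W) = -9 + X² - 32*W)
√(q(-186, -149) - 38080) = √((-9 + (-149)² - 32*(-186)) - 38080) = √((-9 + 22201 + 5952) - 38080) = √(28144 - 38080) = √(-9936) = 12*I*√69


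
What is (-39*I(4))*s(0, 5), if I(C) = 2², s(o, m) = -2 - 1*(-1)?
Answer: 156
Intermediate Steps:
s(o, m) = -1 (s(o, m) = -2 + 1 = -1)
I(C) = 4
(-39*I(4))*s(0, 5) = -39*4*(-1) = -156*(-1) = 156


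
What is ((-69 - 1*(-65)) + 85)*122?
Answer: 9882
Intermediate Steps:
((-69 - 1*(-65)) + 85)*122 = ((-69 + 65) + 85)*122 = (-4 + 85)*122 = 81*122 = 9882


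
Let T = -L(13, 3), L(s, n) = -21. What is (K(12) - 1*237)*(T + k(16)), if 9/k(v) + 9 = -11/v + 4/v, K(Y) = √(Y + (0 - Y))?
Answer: -717399/151 ≈ -4751.0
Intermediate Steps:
K(Y) = 0 (K(Y) = √(Y - Y) = √0 = 0)
k(v) = 9/(-9 - 7/v) (k(v) = 9/(-9 + (-11/v + 4/v)) = 9/(-9 - 7/v))
T = 21 (T = -1*(-21) = 21)
(K(12) - 1*237)*(T + k(16)) = (0 - 1*237)*(21 - 9*16/(7 + 9*16)) = (0 - 237)*(21 - 9*16/(7 + 144)) = -237*(21 - 9*16/151) = -237*(21 - 9*16*1/151) = -237*(21 - 144/151) = -237*3027/151 = -717399/151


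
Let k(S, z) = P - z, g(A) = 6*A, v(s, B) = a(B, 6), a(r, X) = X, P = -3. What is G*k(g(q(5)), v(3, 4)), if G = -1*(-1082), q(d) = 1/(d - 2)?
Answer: -9738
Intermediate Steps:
v(s, B) = 6
q(d) = 1/(-2 + d)
k(S, z) = -3 - z
G = 1082
G*k(g(q(5)), v(3, 4)) = 1082*(-3 - 1*6) = 1082*(-3 - 6) = 1082*(-9) = -9738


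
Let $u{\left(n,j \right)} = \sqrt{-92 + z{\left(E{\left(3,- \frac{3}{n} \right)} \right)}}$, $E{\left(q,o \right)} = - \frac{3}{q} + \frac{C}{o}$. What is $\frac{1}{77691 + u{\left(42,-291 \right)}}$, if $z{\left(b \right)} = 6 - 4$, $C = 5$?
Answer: $\frac{25897}{2011963857} - \frac{i \sqrt{10}}{2011963857} \approx 1.2872 \cdot 10^{-5} - 1.5717 \cdot 10^{-9} i$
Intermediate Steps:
$E{\left(q,o \right)} = - \frac{3}{q} + \frac{5}{o}$
$z{\left(b \right)} = 2$ ($z{\left(b \right)} = 6 - 4 = 2$)
$u{\left(n,j \right)} = 3 i \sqrt{10}$ ($u{\left(n,j \right)} = \sqrt{-92 + 2} = \sqrt{-90} = 3 i \sqrt{10}$)
$\frac{1}{77691 + u{\left(42,-291 \right)}} = \frac{1}{77691 + 3 i \sqrt{10}}$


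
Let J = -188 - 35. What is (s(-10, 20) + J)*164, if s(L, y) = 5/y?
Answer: -36531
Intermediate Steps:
J = -223
(s(-10, 20) + J)*164 = (5/20 - 223)*164 = (5*(1/20) - 223)*164 = (¼ - 223)*164 = -891/4*164 = -36531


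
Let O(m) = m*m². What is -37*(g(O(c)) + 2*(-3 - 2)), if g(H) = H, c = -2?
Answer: 666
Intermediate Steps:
O(m) = m³
-37*(g(O(c)) + 2*(-3 - 2)) = -37*((-2)³ + 2*(-3 - 2)) = -37*(-8 + 2*(-5)) = -37*(-8 - 10) = -37*(-18) = 666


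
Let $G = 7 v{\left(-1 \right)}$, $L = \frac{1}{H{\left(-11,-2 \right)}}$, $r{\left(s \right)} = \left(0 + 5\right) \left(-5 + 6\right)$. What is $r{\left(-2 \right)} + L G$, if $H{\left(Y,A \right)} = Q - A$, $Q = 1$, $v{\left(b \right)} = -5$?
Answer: $- \frac{20}{3} \approx -6.6667$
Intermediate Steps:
$H{\left(Y,A \right)} = 1 - A$
$r{\left(s \right)} = 5$ ($r{\left(s \right)} = 5 \cdot 1 = 5$)
$L = \frac{1}{3}$ ($L = \frac{1}{1 - -2} = \frac{1}{1 + 2} = \frac{1}{3} \approx 0.33333$)
$G = -35$ ($G = 7 \left(-5\right) = -35$)
$r{\left(-2 \right)} + L G = 5 + \frac{1}{3} \left(-35\right) = 5 - \frac{35}{3} = - \frac{20}{3}$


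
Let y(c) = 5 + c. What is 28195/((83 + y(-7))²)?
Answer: 28195/6561 ≈ 4.2974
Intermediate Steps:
28195/((83 + y(-7))²) = 28195/((83 + (5 - 7))²) = 28195/((83 - 2)²) = 28195/(81²) = 28195/6561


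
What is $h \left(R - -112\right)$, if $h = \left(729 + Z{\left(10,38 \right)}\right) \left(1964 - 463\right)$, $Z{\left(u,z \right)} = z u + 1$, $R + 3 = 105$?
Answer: $356547540$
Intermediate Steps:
$R = 102$ ($R = -3 + 105 = 102$)
$Z{\left(u,z \right)} = 1 + u z$ ($Z{\left(u,z \right)} = u z + 1 = 1 + u z$)
$h = 1666110$ ($h = \left(729 + \left(1 + 10 \cdot 38\right)\right) \left(1964 - 463\right) = \left(729 + \left(1 + 380\right)\right) 1501 = \left(729 + 381\right) 1501 = 1110 \cdot 1501 = 1666110$)
$h \left(R - -112\right) = 1666110 \left(102 - -112\right) = 1666110 \left(102 + 112\right) = 1666110 \cdot 214 = 356547540$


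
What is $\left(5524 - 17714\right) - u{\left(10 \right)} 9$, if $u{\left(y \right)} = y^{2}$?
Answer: $-13090$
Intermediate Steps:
$\left(5524 - 17714\right) - u{\left(10 \right)} 9 = \left(5524 - 17714\right) - 10^{2} \cdot 9 = -12190 - 100 \cdot 9 = -12190 - 900 = -13090$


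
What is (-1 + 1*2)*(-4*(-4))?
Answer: 16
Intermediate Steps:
(-1 + 1*2)*(-4*(-4)) = (-1 + 2)*16 = 1*16 = 16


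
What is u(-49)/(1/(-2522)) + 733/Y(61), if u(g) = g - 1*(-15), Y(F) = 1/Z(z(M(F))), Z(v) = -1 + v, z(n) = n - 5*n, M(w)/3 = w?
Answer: -451541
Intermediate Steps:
M(w) = 3*w
z(n) = -4*n
Y(F) = 1/(-1 - 12*F)
u(g) = 15 + g (u(g) = g + 15 = 15 + g)
u(-49)/(1/(-2522)) + 733/Y(61) = (15 - 49)/(1/(-2522)) + 733/((-1/(1 + 12*61))) = -34/(-1/2522) + 733/((-1/(1 + 732))) = -34*(-2522) + 733/((-1/733)) = 85748 + 733/((-1*1/733)) = 85748 + 733/(-1/733) = 85748 + 733*(-733) = 85748 - 537289 = -451541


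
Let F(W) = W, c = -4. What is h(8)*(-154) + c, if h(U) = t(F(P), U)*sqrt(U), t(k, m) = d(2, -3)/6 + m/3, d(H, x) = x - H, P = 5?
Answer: -4 - 1694*sqrt(2)/3 ≈ -802.56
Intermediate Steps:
t(k, m) = -5/6 + m/3 (t(k, m) = (-3 - 1*2)/6 + m/3 = (-3 - 2)*(1/6) + m*(1/3) = -5*1/6 + m/3 = -5/6 + m/3)
h(U) = sqrt(U)*(-5/6 + U/3) (h(U) = (-5/6 + U/3)*sqrt(U) = sqrt(U)*(-5/6 + U/3))
h(8)*(-154) + c = (sqrt(8)*(-5 + 2*8)/6)*(-154) - 4 = ((2*sqrt(2))*(-5 + 16)/6)*(-154) - 4 = ((1/6)*(2*sqrt(2))*11)*(-154) - 4 = (11*sqrt(2)/3)*(-154) - 4 = -1694*sqrt(2)/3 - 4 = -4 - 1694*sqrt(2)/3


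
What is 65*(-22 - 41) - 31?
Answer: -4126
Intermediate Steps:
65*(-22 - 41) - 31 = 65*(-63) - 31 = -4095 - 31 = -4126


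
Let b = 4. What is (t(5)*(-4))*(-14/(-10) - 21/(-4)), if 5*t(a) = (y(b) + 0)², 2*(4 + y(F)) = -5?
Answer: -22477/100 ≈ -224.77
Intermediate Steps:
y(F) = -13/2 (y(F) = -4 + (½)*(-5) = -4 - 5/2 = -13/2)
t(a) = 169/20 (t(a) = (-13/2 + 0)²/5 = (-13/2)²/5 = (⅕)*(169/4) = 169/20)
(t(5)*(-4))*(-14/(-10) - 21/(-4)) = ((169/20)*(-4))*(-14/(-10) - 21/(-4)) = -169*(-14*(-⅒) - 21*(-¼))/5 = -169*(7/5 + 21/4)/5 = -169/5*133/20 = -22477/100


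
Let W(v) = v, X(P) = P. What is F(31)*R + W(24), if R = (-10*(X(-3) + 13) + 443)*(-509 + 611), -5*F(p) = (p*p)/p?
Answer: -1084446/5 ≈ -2.1689e+5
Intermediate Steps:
F(p) = -p/5 (F(p) = -p*p/(5*p) = -p²/(5*p) = -p/5)
R = 34986 (R = (-10*(-3 + 13) + 443)*(-509 + 611) = (-10*10 + 443)*102 = (-100 + 443)*102 = 343*102 = 34986)
F(31)*R + W(24) = -⅕*31*34986 + 24 = -31/5*34986 + 24 = -1084566/5 + 24 = -1084446/5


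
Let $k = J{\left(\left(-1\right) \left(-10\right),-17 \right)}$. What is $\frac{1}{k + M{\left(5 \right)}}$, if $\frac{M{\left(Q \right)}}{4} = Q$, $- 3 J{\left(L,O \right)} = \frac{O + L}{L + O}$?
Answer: $\frac{3}{59} \approx 0.050847$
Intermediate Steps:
$J{\left(L,O \right)} = - \frac{1}{3}$ ($J{\left(L,O \right)} = - \frac{\left(O + L\right) \frac{1}{L + O}}{3} = - \frac{\left(L + O\right) \frac{1}{L + O}}{3} = \left(- \frac{1}{3}\right) 1 = - \frac{1}{3}$)
$k = - \frac{1}{3} \approx -0.33333$
$M{\left(Q \right)} = 4 Q$
$\frac{1}{k + M{\left(5 \right)}} = \frac{1}{- \frac{1}{3} + 4 \cdot 5} = \frac{1}{- \frac{1}{3} + 20} = \frac{1}{\frac{59}{3}} = \frac{3}{59}$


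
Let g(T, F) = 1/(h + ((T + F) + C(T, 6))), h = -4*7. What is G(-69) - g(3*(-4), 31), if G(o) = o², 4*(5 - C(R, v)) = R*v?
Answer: 66653/14 ≈ 4760.9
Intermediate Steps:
C(R, v) = 5 - R*v/4
h = -28
g(T, F) = 1/(-23 + F - T/2) (g(T, F) = 1/(-28 + ((T + F) + (5 - ¼*T*6))) = 1/(-28 + ((F + T) + (5 - 3*T/2))) = 1/(-28 + (5 + F - T/2)) = 1/(-23 + F - T/2))
G(-69) - g(3*(-4), 31) = (-69)² - 2/(-46 - 3*(-4) + 2*31) = 4761 - 2/(-46 - 1*(-12) + 62) = 4761 - 2/(-46 + 12 + 62) = 4761 - 2/28 = 4761 - 1*1/14 = 4761 - 1/14 = 66653/14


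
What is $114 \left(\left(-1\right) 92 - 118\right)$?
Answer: $-23940$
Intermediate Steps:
$114 \left(\left(-1\right) 92 - 118\right) = 114 \left(-92 - 118\right) = 114 \left(-210\right) = -23940$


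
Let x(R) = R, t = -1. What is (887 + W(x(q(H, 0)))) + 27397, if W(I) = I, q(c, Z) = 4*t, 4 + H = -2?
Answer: 28280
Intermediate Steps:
H = -6 (H = -4 - 2 = -6)
q(c, Z) = -4 (q(c, Z) = 4*(-1) = -4)
(887 + W(x(q(H, 0)))) + 27397 = (887 - 4) + 27397 = 883 + 27397 = 28280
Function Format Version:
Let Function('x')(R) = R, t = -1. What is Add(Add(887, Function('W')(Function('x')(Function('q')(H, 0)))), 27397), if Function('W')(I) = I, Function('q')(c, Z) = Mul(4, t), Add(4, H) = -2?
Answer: 28280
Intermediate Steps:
H = -6 (H = Add(-4, -2) = -6)
Function('q')(c, Z) = -4 (Function('q')(c, Z) = Mul(4, -1) = -4)
Add(Add(887, Function('W')(Function('x')(Function('q')(H, 0)))), 27397) = Add(Add(887, -4), 27397) = Add(883, 27397) = 28280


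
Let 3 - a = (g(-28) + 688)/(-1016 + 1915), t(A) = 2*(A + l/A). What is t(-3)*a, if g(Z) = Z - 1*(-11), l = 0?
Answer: -12156/899 ≈ -13.522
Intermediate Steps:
g(Z) = 11 + Z (g(Z) = Z + 11 = 11 + Z)
t(A) = 2*A (t(A) = 2*(A + 0/A) = 2*(A + 0) = 2*A)
a = 2026/899 (a = 3 - ((11 - 28) + 688)/(-1016 + 1915) = 3 - (-17 + 688)/899 = 3 - 671/899 = 2026/899 ≈ 2.2536)
t(-3)*a = (2*(-3))*(2026/899) = -6*2026/899 = -12156/899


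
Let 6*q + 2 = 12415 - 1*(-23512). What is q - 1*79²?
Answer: -507/2 ≈ -253.50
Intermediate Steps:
q = 11975/2 (q = -⅓ + (12415 - 1*(-23512))/6 = -⅓ + (12415 + 23512)/6 = -⅓ + (⅙)*35927 = -⅓ + 35927/6 = 11975/2 ≈ 5987.5)
q - 1*79² = 11975/2 - 1*79² = 11975/2 - 1*6241 = 11975/2 - 6241 = -507/2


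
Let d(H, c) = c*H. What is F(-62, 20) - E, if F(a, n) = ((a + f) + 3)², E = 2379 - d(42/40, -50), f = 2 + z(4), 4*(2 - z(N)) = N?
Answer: 1409/2 ≈ 704.50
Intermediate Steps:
z(N) = 2 - N/4
d(H, c) = H*c
f = 3 (f = 2 + (2 - ¼*4) = 2 + (2 - 1) = 2 + 1 = 3)
E = 4863/2 (E = 2379 - 42/40*(-50) = 2379 - 42*(1/40)*(-50) = 2379 - 21*(-50)/20 = 2379 - 1*(-105/2) = 2379 + 105/2 = 4863/2 ≈ 2431.5)
F(a, n) = (6 + a)² (F(a, n) = ((a + 3) + 3)² = ((3 + a) + 3)² = (6 + a)²)
F(-62, 20) - E = (6 - 62)² - 1*4863/2 = (-56)² - 4863/2 = 3136 - 4863/2 = 1409/2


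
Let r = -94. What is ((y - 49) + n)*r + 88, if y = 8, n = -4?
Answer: 4318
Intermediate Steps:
((y - 49) + n)*r + 88 = ((8 - 49) - 4)*(-94) + 88 = (-41 - 4)*(-94) + 88 = -45*(-94) + 88 = 4230 + 88 = 4318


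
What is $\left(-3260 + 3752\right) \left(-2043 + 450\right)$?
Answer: $-783756$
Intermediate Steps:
$\left(-3260 + 3752\right) \left(-2043 + 450\right) = 492 \left(-1593\right) = -783756$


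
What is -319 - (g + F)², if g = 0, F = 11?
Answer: -440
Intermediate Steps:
-319 - (g + F)² = -319 - (0 + 11)² = -319 - 1*11² = -319 - 1*121 = -319 - 121 = -440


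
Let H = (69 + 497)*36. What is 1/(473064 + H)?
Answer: 1/493440 ≈ 2.0266e-6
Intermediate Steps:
H = 20376 (H = 566*36 = 20376)
1/(473064 + H) = 1/(473064 + 20376) = 1/493440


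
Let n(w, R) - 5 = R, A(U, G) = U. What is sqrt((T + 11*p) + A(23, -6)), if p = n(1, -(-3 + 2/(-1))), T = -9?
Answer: 2*sqrt(31) ≈ 11.136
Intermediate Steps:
n(w, R) = 5 + R
p = 10 (p = 5 - (-3 + 2/(-1)) = 5 - (-3 + 2*(-1)) = 5 - (-3 - 2) = 5 - 1*(-5) = 5 + 5 = 10)
sqrt((T + 11*p) + A(23, -6)) = sqrt((-9 + 11*10) + 23) = sqrt((-9 + 110) + 23) = sqrt(101 + 23) = sqrt(124) = 2*sqrt(31)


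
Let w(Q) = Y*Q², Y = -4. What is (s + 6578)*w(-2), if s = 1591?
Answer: -130704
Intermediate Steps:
w(Q) = -4*Q²
(s + 6578)*w(-2) = (1591 + 6578)*(-4*(-2)²) = 8169*(-4*4) = 8169*(-16) = -130704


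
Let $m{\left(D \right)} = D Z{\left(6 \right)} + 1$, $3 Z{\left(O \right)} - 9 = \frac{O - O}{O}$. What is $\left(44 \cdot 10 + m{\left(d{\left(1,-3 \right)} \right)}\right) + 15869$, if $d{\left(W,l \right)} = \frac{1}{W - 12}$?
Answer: $\frac{179407}{11} \approx 16310.0$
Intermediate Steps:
$Z{\left(O \right)} = 3$ ($Z{\left(O \right)} = 3 + \frac{\left(O - O\right) \frac{1}{O}}{3} = 3 + \frac{0 \frac{1}{O}}{3} = 3 + \frac{1}{3} \cdot 0 = 3 + 0 = 3$)
$d{\left(W,l \right)} = \frac{1}{-12 + W}$
$m{\left(D \right)} = 1 + 3 D$ ($m{\left(D \right)} = D 3 + 1 = 3 D + 1 = 1 + 3 D$)
$\left(44 \cdot 10 + m{\left(d{\left(1,-3 \right)} \right)}\right) + 15869 = \left(44 \cdot 10 + \left(1 + \frac{3}{-12 + 1}\right)\right) + 15869 = \left(440 + \left(1 + \frac{3}{-11}\right)\right) + 15869 = \left(440 + \left(1 + 3 \left(- \frac{1}{11}\right)\right)\right) + 15869 = \left(440 + \left(1 - \frac{3}{11}\right)\right) + 15869 = \left(440 + \frac{8}{11}\right) + 15869 = \frac{4848}{11} + 15869 = \frac{179407}{11}$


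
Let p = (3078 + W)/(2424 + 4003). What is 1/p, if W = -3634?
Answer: -6427/556 ≈ -11.559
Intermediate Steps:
p = -556/6427 (p = (3078 - 3634)/(2424 + 4003) = -556/6427 ≈ -0.086510)
1/p = 1/(-556/6427) = -6427/556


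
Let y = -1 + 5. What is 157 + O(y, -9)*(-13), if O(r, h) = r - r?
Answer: 157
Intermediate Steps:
y = 4
O(r, h) = 0
157 + O(y, -9)*(-13) = 157 + 0*(-13) = 157 + 0 = 157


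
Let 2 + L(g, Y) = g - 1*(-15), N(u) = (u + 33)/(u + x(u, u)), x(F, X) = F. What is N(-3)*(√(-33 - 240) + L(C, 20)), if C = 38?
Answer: -255 - 5*I*√273 ≈ -255.0 - 82.614*I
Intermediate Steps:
N(u) = (33 + u)/(2*u) (N(u) = (u + 33)/(u + u) = (33 + u)/((2*u)) = (33 + u)*(1/(2*u)) = (33 + u)/(2*u))
L(g, Y) = 13 + g (L(g, Y) = -2 + (g - 1*(-15)) = -2 + (g + 15) = -2 + (15 + g) = 13 + g)
N(-3)*(√(-33 - 240) + L(C, 20)) = ((½)*(33 - 3)/(-3))*(√(-33 - 240) + (13 + 38)) = ((½)*(-⅓)*30)*(√(-273) + 51) = -5*(I*√273 + 51) = -5*(51 + I*√273) = -255 - 5*I*√273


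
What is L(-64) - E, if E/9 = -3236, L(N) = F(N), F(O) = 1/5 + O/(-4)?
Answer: 145701/5 ≈ 29140.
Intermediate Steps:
F(O) = ⅕ - O/4 (F(O) = 1*(⅕) + O*(-¼) = ⅕ - O/4)
L(N) = ⅕ - N/4
E = -29124 (E = 9*(-3236) = -29124)
L(-64) - E = (⅕ - ¼*(-64)) - 1*(-29124) = (⅕ + 16) + 29124 = 81/5 + 29124 = 145701/5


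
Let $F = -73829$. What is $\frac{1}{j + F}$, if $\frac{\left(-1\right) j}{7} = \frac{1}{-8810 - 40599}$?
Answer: $- \frac{49409}{3647817054} \approx -1.3545 \cdot 10^{-5}$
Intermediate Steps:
$j = \frac{7}{49409}$ ($j = - \frac{7}{-8810 - 40599} = - \frac{7}{-49409} = \left(-7\right) \left(- \frac{1}{49409}\right) = \frac{7}{49409} \approx 0.00014167$)
$\frac{1}{j + F} = \frac{1}{\frac{7}{49409} - 73829} = \frac{1}{- \frac{3647817054}{49409}} = - \frac{49409}{3647817054}$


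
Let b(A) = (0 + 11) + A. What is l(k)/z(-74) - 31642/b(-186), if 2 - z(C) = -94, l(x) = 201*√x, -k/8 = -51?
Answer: 31642/175 + 67*√102/16 ≈ 223.10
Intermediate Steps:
k = 408 (k = -8*(-51) = 408)
b(A) = 11 + A
z(C) = 96 (z(C) = 2 - 1*(-94) = 2 + 94 = 96)
l(k)/z(-74) - 31642/b(-186) = (201*√408)/96 - 31642/(11 - 186) = (201*(2*√102))*(1/96) - 31642/(-175) = (402*√102)*(1/96) - 31642*(-1/175) = 67*√102/16 + 31642/175 = 31642/175 + 67*√102/16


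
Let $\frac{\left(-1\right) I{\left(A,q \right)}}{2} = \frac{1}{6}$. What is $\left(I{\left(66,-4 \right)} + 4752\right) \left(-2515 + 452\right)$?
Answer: $- \frac{29408065}{3} \approx -9.8027 \cdot 10^{6}$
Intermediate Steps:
$I{\left(A,q \right)} = - \frac{1}{3}$ ($I{\left(A,q \right)} = - \frac{2}{6} = \left(-2\right) \frac{1}{6} = - \frac{1}{3}$)
$\left(I{\left(66,-4 \right)} + 4752\right) \left(-2515 + 452\right) = \left(- \frac{1}{3} + 4752\right) \left(-2515 + 452\right) = \frac{14255}{3} \left(-2063\right) = - \frac{29408065}{3}$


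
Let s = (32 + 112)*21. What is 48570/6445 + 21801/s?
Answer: 19158875/1299312 ≈ 14.745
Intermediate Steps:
s = 3024 (s = 144*21 = 3024)
48570/6445 + 21801/s = 48570/6445 + 21801/3024 = 48570*(1/6445) + 21801*(1/3024) = 9714/1289 + 7267/1008 = 19158875/1299312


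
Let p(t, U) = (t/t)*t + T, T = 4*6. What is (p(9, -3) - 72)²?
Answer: 1521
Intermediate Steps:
T = 24
p(t, U) = 24 + t (p(t, U) = (t/t)*t + 24 = 1*t + 24 = t + 24 = 24 + t)
(p(9, -3) - 72)² = ((24 + 9) - 72)² = (33 - 72)² = (-39)² = 1521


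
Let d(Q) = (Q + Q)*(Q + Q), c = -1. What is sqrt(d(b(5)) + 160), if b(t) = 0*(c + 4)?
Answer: 4*sqrt(10) ≈ 12.649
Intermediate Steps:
b(t) = 0 (b(t) = 0*(-1 + 4) = 0*3 = 0)
d(Q) = 4*Q**2 (d(Q) = (2*Q)*(2*Q) = 4*Q**2)
sqrt(d(b(5)) + 160) = sqrt(4*0**2 + 160) = sqrt(4*0 + 160) = sqrt(0 + 160) = sqrt(160) = 4*sqrt(10)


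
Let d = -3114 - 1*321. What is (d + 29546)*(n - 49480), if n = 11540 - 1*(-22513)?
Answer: -402814397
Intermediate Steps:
n = 34053 (n = 11540 + 22513 = 34053)
d = -3435 (d = -3114 - 321 = -3435)
(d + 29546)*(n - 49480) = (-3435 + 29546)*(34053 - 49480) = 26111*(-15427) = -402814397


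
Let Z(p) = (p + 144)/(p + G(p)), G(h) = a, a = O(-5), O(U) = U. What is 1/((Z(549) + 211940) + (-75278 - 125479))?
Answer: 544/6084245 ≈ 8.9411e-5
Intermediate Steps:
a = -5
G(h) = -5
Z(p) = (144 + p)/(-5 + p) (Z(p) = (p + 144)/(p - 5) = (144 + p)/(-5 + p))
1/((Z(549) + 211940) + (-75278 - 125479)) = 1/(((144 + 549)/(-5 + 549) + 211940) + (-75278 - 125479)) = 1/((693/544 + 211940) - 200757) = 1/(115296053/544 - 200757) = 1/(6084245/544) = 544/6084245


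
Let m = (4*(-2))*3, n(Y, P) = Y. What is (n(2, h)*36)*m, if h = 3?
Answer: -1728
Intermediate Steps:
m = -24 (m = -8*3 = -24)
(n(2, h)*36)*m = (2*36)*(-24) = 72*(-24) = -1728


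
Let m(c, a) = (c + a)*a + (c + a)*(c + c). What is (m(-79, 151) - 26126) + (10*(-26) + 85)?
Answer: -26805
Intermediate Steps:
m(c, a) = a*(a + c) + 2*c*(a + c) (m(c, a) = (a + c)*a + (a + c)*(2*c) = a*(a + c) + 2*c*(a + c))
(m(-79, 151) - 26126) + (10*(-26) + 85) = ((151**2 + 2*(-79)**2 + 3*151*(-79)) - 26126) + (10*(-26) + 85) = ((22801 + 2*6241 - 35787) - 26126) + (-260 + 85) = ((22801 + 12482 - 35787) - 26126) - 175 = (-504 - 26126) - 175 = -26630 - 175 = -26805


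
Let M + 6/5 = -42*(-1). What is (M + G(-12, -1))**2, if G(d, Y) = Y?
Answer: 39601/25 ≈ 1584.0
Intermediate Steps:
M = 204/5 (M = -6/5 - 42*(-1) = -6/5 + 42 = 204/5 ≈ 40.800)
(M + G(-12, -1))**2 = (204/5 - 1)**2 = (199/5)**2 = 39601/25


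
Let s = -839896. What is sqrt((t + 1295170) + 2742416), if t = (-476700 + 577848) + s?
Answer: sqrt(3298838) ≈ 1816.3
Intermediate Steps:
t = -738748 (t = (-476700 + 577848) - 839896 = 101148 - 839896 = -738748)
sqrt((t + 1295170) + 2742416) = sqrt((-738748 + 1295170) + 2742416) = sqrt(556422 + 2742416) = sqrt(3298838)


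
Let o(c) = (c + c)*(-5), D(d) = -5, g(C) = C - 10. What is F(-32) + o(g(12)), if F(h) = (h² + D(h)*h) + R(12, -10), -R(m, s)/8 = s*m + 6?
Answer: 2076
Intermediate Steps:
R(m, s) = -48 - 8*m*s (R(m, s) = -8*(s*m + 6) = -8*(m*s + 6) = -8*(6 + m*s) = -48 - 8*m*s)
g(C) = -10 + C
F(h) = 912 + h² - 5*h (F(h) = (h² - 5*h) + (-48 - 8*12*(-10)) = (h² - 5*h) + (-48 + 960) = (h² - 5*h) + 912 = 912 + h² - 5*h)
o(c) = -10*c (o(c) = (2*c)*(-5) = -10*c)
F(-32) + o(g(12)) = (912 + (-32)² - 5*(-32)) - 10*(-10 + 12) = (912 + 1024 + 160) - 10*2 = 2096 - 20 = 2076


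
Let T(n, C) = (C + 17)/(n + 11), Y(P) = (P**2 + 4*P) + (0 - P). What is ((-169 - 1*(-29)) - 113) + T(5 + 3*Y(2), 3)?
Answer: -5809/23 ≈ -252.57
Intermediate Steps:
Y(P) = P**2 + 3*P (Y(P) = (P**2 + 4*P) - P = P**2 + 3*P)
T(n, C) = (17 + C)/(11 + n)
((-169 - 1*(-29)) - 113) + T(5 + 3*Y(2), 3) = ((-169 - 1*(-29)) - 113) + (17 + 3)/(11 + (5 + 3*(2*(3 + 2)))) = ((-169 + 29) - 113) + 20/(11 + (5 + 3*(2*5))) = (-140 - 113) + 20/(11 + (5 + 3*10)) = -253 + 20/(11 + (5 + 30)) = -253 + 20/(11 + 35) = -253 + 20/46 = -253 + (1/46)*20 = -253 + 10/23 = -5809/23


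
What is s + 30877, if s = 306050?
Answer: 336927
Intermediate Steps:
s + 30877 = 306050 + 30877 = 336927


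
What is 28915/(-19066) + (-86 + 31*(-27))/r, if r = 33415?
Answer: -983792643/637090390 ≈ -1.5442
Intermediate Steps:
28915/(-19066) + (-86 + 31*(-27))/r = 28915/(-19066) + (-86 + 31*(-27))/33415 = 28915*(-1/19066) + (-86 - 837)*(1/33415) = -28915/19066 - 923*1/33415 = -28915/19066 - 923/33415 = -983792643/637090390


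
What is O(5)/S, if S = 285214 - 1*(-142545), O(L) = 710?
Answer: 710/427759 ≈ 0.0016598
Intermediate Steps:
S = 427759 (S = 285214 + 142545 = 427759)
O(5)/S = 710/427759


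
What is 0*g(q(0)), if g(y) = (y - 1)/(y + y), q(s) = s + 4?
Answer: 0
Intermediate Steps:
q(s) = 4 + s
g(y) = (-1 + y)/(2*y) (g(y) = (-1 + y)/((2*y)) = (-1 + y)*(1/(2*y)) = (-1 + y)/(2*y))
0*g(q(0)) = 0*((-1 + (4 + 0))/(2*(4 + 0))) = 0*((1/2)*(-1 + 4)/4) = 0*((1/2)*(1/4)*3) = 0*(3/8) = 0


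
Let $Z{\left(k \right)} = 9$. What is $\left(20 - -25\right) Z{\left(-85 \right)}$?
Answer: $405$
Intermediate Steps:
$\left(20 - -25\right) Z{\left(-85 \right)} = \left(20 - -25\right) 9 = \left(20 + 25\right) 9 = 45 \cdot 9 = 405$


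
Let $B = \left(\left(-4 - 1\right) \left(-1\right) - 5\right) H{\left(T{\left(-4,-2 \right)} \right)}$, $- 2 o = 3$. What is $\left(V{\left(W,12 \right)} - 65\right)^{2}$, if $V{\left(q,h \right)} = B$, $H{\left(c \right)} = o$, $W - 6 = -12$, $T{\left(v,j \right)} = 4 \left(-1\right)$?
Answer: $4225$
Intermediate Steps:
$o = - \frac{3}{2}$ ($o = \left(- \frac{1}{2}\right) 3 = - \frac{3}{2} \approx -1.5$)
$T{\left(v,j \right)} = -4$
$W = -6$ ($W = 6 - 12 = -6$)
$H{\left(c \right)} = - \frac{3}{2}$
$B = 0$ ($B = \left(\left(-4 - 1\right) \left(-1\right) - 5\right) \left(- \frac{3}{2}\right) = \left(\left(-5\right) \left(-1\right) - 5\right) \left(- \frac{3}{2}\right) = \left(5 - 5\right) \left(- \frac{3}{2}\right) = 0 \left(- \frac{3}{2}\right) = 0$)
$V{\left(q,h \right)} = 0$
$\left(V{\left(W,12 \right)} - 65\right)^{2} = \left(0 - 65\right)^{2} = \left(-65\right)^{2} = 4225$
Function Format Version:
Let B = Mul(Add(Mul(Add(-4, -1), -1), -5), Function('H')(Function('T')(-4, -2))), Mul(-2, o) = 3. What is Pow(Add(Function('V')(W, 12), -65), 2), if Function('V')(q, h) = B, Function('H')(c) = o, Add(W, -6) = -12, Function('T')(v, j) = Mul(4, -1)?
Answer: 4225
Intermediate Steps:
o = Rational(-3, 2) (o = Mul(Rational(-1, 2), 3) = Rational(-3, 2) ≈ -1.5000)
Function('T')(v, j) = -4
W = -6 (W = Add(6, -12) = -6)
Function('H')(c) = Rational(-3, 2)
B = 0 (B = Mul(Add(Mul(Add(-4, -1), -1), -5), Rational(-3, 2)) = Mul(Add(Mul(-5, -1), -5), Rational(-3, 2)) = Mul(Add(5, -5), Rational(-3, 2)) = Mul(0, Rational(-3, 2)) = 0)
Function('V')(q, h) = 0
Pow(Add(Function('V')(W, 12), -65), 2) = Pow(Add(0, -65), 2) = Pow(-65, 2) = 4225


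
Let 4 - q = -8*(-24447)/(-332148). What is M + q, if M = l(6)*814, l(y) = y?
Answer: 135311250/27679 ≈ 4888.6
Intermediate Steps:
q = 127014/27679 (q = 4 - (-8*(-24447))/(-332148) = 4 - 195576*(-1)/332148 = 4 - 1*(-16298/27679) = 4 + 16298/27679 = 127014/27679 ≈ 4.5888)
M = 4884 (M = 6*814 = 4884)
M + q = 4884 + 127014/27679 = 135311250/27679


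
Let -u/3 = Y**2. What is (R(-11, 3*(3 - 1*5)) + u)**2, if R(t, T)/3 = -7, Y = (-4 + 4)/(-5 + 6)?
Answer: 441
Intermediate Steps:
Y = 0 (Y = 0/1 = 0*1 = 0)
R(t, T) = -21 (R(t, T) = 3*(-7) = -21)
u = 0 (u = -3*0**2 = -3*0 = 0)
(R(-11, 3*(3 - 1*5)) + u)**2 = (-21 + 0)**2 = (-21)**2 = 441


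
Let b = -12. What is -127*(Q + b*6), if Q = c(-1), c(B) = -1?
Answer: 9271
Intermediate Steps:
Q = -1
-127*(Q + b*6) = -127*(-1 - 12*6) = -127*(-1 - 72) = -127*(-73) = 9271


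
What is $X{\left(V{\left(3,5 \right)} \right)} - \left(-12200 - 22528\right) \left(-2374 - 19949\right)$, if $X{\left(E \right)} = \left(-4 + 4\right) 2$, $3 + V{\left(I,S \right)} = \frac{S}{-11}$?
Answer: $-775233144$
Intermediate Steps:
$V{\left(I,S \right)} = -3 - \frac{S}{11}$ ($V{\left(I,S \right)} = -3 + \frac{S}{-11} = -3 + S \left(- \frac{1}{11}\right) = -3 - \frac{S}{11}$)
$X{\left(E \right)} = 0$ ($X{\left(E \right)} = 0 \cdot 2 = 0$)
$X{\left(V{\left(3,5 \right)} \right)} - \left(-12200 - 22528\right) \left(-2374 - 19949\right) = 0 - \left(-12200 - 22528\right) \left(-2374 - 19949\right) = 0 - \left(-34728\right) \left(-22323\right) = 0 - 775233144 = -775233144$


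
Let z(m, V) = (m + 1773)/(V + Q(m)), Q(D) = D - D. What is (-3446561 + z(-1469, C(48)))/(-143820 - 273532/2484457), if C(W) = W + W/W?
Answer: 419578042241545/17508429084328 ≈ 23.964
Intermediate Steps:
Q(D) = 0
C(W) = 1 + W (C(W) = W + 1 = 1 + W)
z(m, V) = (1773 + m)/V (z(m, V) = (m + 1773)/(V + 0) = (1773 + m)/V)
(-3446561 + z(-1469, C(48)))/(-143820 - 273532/2484457) = (-3446561 + (1773 - 1469)/(1 + 48))/(-143820 - 273532/2484457) = (-3446561 + 304/49)/(-143820 - 273532*1/2484457) = (-3446561 + (1/49)*304)/(-143820 - 273532/2484457) = (-3446561 + 304/49)/(-357314879272/2484457) = -168881185/49*(-2484457/357314879272) = 419578042241545/17508429084328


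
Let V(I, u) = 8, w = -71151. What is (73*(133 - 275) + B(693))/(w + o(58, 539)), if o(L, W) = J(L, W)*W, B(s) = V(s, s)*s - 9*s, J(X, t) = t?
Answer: -11059/219370 ≈ -0.050413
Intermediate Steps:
B(s) = -s (B(s) = 8*s - 9*s = -s)
o(L, W) = W**2 (o(L, W) = W*W = W**2)
(73*(133 - 275) + B(693))/(w + o(58, 539)) = (73*(133 - 275) - 1*693)/(-71151 + 539**2) = (73*(-142) - 693)/(-71151 + 290521) = (-10366 - 693)/219370 = -11059*1/219370 = -11059/219370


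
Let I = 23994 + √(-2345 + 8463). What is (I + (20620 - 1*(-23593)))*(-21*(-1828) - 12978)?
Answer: 1733139870 + 25410*√6118 ≈ 1.7351e+9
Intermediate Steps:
I = 23994 + √6118 ≈ 24072.
(I + (20620 - 1*(-23593)))*(-21*(-1828) - 12978) = ((23994 + √6118) + (20620 - 1*(-23593)))*(-21*(-1828) - 12978) = ((23994 + √6118) + (20620 + 23593))*(38388 - 12978) = ((23994 + √6118) + 44213)*25410 = (68207 + √6118)*25410 = 1733139870 + 25410*√6118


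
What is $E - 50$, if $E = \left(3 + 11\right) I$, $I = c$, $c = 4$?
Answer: $6$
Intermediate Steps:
$I = 4$
$E = 56$ ($E = \left(3 + 11\right) 4 = 14 \cdot 4 = 56$)
$E - 50 = 56 - 50 = 6$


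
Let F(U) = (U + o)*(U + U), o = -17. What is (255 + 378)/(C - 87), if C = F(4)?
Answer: -633/191 ≈ -3.3141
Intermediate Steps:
F(U) = 2*U*(-17 + U) (F(U) = (U - 17)*(U + U) = (-17 + U)*(2*U) = 2*U*(-17 + U))
C = -104 (C = 2*4*(-17 + 4) = 2*4*(-13) = -104)
(255 + 378)/(C - 87) = (255 + 378)/(-104 - 87) = 633/(-191) = 633*(-1/191) = -633/191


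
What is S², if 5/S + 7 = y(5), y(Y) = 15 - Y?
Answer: 25/9 ≈ 2.7778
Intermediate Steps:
S = 5/3 (S = 5/(-7 + (15 - 1*5)) = 5/(-7 + (15 - 5)) = 5/(-7 + 10) = 5/3 ≈ 1.6667)
S² = (5/3)² = 25/9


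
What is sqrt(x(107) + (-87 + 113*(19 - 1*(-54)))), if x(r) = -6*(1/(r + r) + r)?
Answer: sqrt(86096159)/107 ≈ 86.718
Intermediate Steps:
x(r) = -6*r - 3/r (x(r) = -6*(1/(2*r) + r) = -6*(r + 1/(2*r)) = -6*r - 3/r)
sqrt(x(107) + (-87 + 113*(19 - 1*(-54)))) = sqrt((-6*107 - 3/107) + (-87 + 113*(19 - 1*(-54)))) = sqrt((-642 - 3*1/107) + (-87 + 113*(19 + 54))) = sqrt((-642 - 3/107) + (-87 + 113*73)) = sqrt(-68697/107 + (-87 + 8249)) = sqrt(-68697/107 + 8162) = sqrt(804637/107) = sqrt(86096159)/107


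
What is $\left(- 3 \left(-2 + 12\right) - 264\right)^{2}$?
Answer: $86436$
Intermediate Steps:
$\left(- 3 \left(-2 + 12\right) - 264\right)^{2} = \left(\left(-3\right) 10 - 264\right)^{2} = \left(-30 - 264\right)^{2} = \left(-294\right)^{2} = 86436$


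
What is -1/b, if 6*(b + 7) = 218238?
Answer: -1/36366 ≈ -2.7498e-5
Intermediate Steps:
b = 36366 (b = -7 + (⅙)*218238 = -7 + 36373 = 36366)
-1/b = -1/36366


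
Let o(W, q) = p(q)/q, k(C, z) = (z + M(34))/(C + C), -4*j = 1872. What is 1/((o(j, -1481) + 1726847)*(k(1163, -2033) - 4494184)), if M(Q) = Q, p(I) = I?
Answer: -1163/9025780320297792 ≈ -1.2885e-13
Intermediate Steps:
j = -468 (j = -¼*1872 = -468)
k(C, z) = (34 + z)/(2*C) (k(C, z) = (z + 34)/(C + C) = (34 + z)/((2*C)) = (34 + z)*(1/(2*C)) = (34 + z)/(2*C))
o(W, q) = 1 (o(W, q) = q/q = 1)
1/((o(j, -1481) + 1726847)*(k(1163, -2033) - 4494184)) = 1/((1 + 1726847)*((½)*(34 - 2033)/1163 - 4494184)) = 1/(1726848*((½)*(1/1163)*(-1999) - 4494184)) = 1/(1726848*(-1999/2326 - 4494184)) = 1/(1726848*(-10453473983/2326)) = 1/(-9025780320297792/1163) = -1163/9025780320297792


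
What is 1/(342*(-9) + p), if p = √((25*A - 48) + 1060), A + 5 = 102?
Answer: -3078/9470647 - √3437/9470647 ≈ -0.00033119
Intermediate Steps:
A = 97 (A = -5 + 102 = 97)
p = √3437 (p = √((25*97 - 48) + 1060) = √((2425 - 48) + 1060) = √(2377 + 1060) = √3437 ≈ 58.626)
1/(342*(-9) + p) = 1/(342*(-9) + √3437) = 1/(-3078 + √3437)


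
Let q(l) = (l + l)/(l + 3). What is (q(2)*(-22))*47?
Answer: -4136/5 ≈ -827.20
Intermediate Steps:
q(l) = 2*l/(3 + l) (q(l) = (2*l)/(3 + l) = 2*l/(3 + l))
(q(2)*(-22))*47 = ((2*2/(3 + 2))*(-22))*47 = ((2*2/5)*(-22))*47 = ((2*2*(⅕))*(-22))*47 = ((⅘)*(-22))*47 = -88/5*47 = -4136/5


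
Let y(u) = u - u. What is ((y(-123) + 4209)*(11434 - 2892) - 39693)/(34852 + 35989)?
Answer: 35913585/70841 ≈ 506.96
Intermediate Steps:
y(u) = 0
((y(-123) + 4209)*(11434 - 2892) - 39693)/(34852 + 35989) = ((0 + 4209)*(11434 - 2892) - 39693)/(34852 + 35989) = (4209*8542 - 39693)/70841 = (35953278 - 39693)*(1/70841) = 35913585*(1/70841) = 35913585/70841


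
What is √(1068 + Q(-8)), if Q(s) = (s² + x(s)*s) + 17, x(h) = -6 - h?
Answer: √1133 ≈ 33.660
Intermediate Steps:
Q(s) = 17 + s² + s*(-6 - s) (Q(s) = (s² + (-6 - s)*s) + 17 = (s² + s*(-6 - s)) + 17 = 17 + s² + s*(-6 - s))
√(1068 + Q(-8)) = √(1068 + (17 - 6*(-8))) = √(1068 + (17 + 48)) = √(1068 + 65) = √1133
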